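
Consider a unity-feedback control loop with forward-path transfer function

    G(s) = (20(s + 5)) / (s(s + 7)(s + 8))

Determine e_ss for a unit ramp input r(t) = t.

e_ss = 0.5600

G(s) has one pole at the origin.
This is a Type 1 system. Kv = lim_{s→0} s·G(s) = 100/56 = 25/14.
e_ss = 1/Kv = 1/(25/14) = 14/25 ≈ 0.5600.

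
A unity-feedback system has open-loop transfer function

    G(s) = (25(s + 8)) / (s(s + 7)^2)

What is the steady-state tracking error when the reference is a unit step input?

G(s) has one pole at the origin.
This is a Type 1 system; for a step input the steady-state error is zero.

e_ss = 0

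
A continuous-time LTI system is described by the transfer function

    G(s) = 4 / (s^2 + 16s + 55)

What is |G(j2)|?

|G(j2)| ≈ 0.06644

Substitute s = j2: numerator = 4, denominator = 51 + j32.
|G(j2)| = |4| / |51 + j32| = 4 / 60.208 ≈ 0.06644.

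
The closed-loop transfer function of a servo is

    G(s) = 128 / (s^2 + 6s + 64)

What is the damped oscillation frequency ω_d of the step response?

ω_d ≈ 7.416 rad/s

Comparing s^2 + 6s + 64 to s^2 + 2ζωₙs + ωₙ²: ωₙ = 8 rad/s and ζ = 6/(2·8) = 0.375.
ζωₙ = 6/2 = 3, so ω_d = ωₙ√(1−ζ²) = √(ωₙ² − (ζωₙ)²) = √(64 − 3²) = √55 ≈ 7.416 rad/s.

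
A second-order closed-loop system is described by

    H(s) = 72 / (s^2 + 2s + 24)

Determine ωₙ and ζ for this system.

ωₙ ≈ 4.899 rad/s, ζ ≈ 0.2041

Compare the denominator to the standard form s^2 + 2ζωₙs + ωₙ².
ωₙ² = 24, so ωₙ = √24 ≈ 4.899 rad/s.
2ζωₙ = 2, so ζ = 2/(2·√24) ≈ 0.2041.
With ζ = 0.2041 the response is underdamped.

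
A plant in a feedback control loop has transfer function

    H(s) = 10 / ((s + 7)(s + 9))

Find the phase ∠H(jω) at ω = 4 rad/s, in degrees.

∠H(j4) ≈ -53.71°

At s = j4: numerator = 10, denominator = 47 + j64.
∠H = ∠num − ∠den = 0° − (53.707°) = -53.71°.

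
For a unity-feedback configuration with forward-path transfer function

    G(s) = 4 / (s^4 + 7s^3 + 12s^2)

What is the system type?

Type 2

Factor s from the denominator: s^4 + 7s^3 + 12s^2 = s^2·(s^2 + 7s + 12).
There are 2 poles at the origin, so the system is Type 2.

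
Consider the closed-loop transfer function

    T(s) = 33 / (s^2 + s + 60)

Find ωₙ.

ωₙ ≈ 7.746 rad/s

Compare the denominator to the standard form s^2 + 2ζωₙs + ωₙ².
ωₙ² = 60, so ωₙ = √60 ≈ 7.746 rad/s.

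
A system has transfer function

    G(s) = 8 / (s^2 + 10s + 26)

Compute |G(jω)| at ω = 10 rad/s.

|G(j10)| ≈ 0.06431

Substitute s = j10: numerator = 8, denominator = -74 + j100.
|G(j10)| = |8| / |-74 + j100| = 8 / 124.40 ≈ 0.06431.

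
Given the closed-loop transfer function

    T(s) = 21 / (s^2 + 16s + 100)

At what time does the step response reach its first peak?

t_p ≈ 0.5236 s

Comparing s^2 + 16s + 100 to s^2 + 2ζωₙs + ωₙ²: ωₙ = 10 rad/s and ζ = 16/(2·10) = 0.8.
ζωₙ = 16/2 = 8, so ω_d = ωₙ√(1−ζ²) = √(ωₙ² − (ζωₙ)²) = √(100 − 8²) = √36 = 6 rad/s.
t_p = π/ω_d = π/6 ≈ 0.5236 s.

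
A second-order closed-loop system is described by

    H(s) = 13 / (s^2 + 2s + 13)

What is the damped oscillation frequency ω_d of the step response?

Comparing s^2 + 2s + 13 to s^2 + 2ζωₙs + ωₙ²: ωₙ = √13 ≈ 3.606 rad/s and ζ = 2/(2·√13) ≈ 0.2774.
ζωₙ = 2/2 = 1, so ω_d = ωₙ√(1−ζ²) = √(ωₙ² − (ζωₙ)²) = √(13 − 1²) = √12 ≈ 3.464 rad/s.

ω_d ≈ 3.464 rad/s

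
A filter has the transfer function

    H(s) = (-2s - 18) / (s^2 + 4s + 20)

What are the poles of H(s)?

s = -2 ± 4j

The poles are the roots of the denominator s^2 + 4s + 20 = 0.
Using the quadratic formula: s = (-4 ± √(-64))/2 = -2 ± 4j.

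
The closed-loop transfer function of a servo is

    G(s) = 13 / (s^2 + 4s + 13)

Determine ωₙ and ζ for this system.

ωₙ ≈ 3.606 rad/s, ζ ≈ 0.5547

Compare the denominator to the standard form s^2 + 2ζωₙs + ωₙ².
ωₙ² = 13, so ωₙ = √13 ≈ 3.606 rad/s.
2ζωₙ = 4, so ζ = 4/(2·√13) ≈ 0.5547.
With ζ = 0.5547 the response is underdamped.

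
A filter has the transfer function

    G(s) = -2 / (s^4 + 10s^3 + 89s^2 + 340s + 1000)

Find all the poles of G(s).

The poles are the roots of the denominator s^4 + 10s^3 + 89s^2 + 340s + 1000 = 0.
No real roots exist; factor into two real quadratics: (s^2 + 6s + 25)(s^2 + 4s + 40) = 0.
Each quadratic gives a conjugate pair via the quadratic formula.

s = -3 + 4j, -3 - 4j, -2 + 6j, -2 - 6j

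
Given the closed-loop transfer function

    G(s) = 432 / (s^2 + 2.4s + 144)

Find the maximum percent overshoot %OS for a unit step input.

%OS ≈ 72.9%

Comparing s^2 + 2.4s + 144 to s^2 + 2ζωₙs + ωₙ²: ωₙ = 12 rad/s and ζ = 2.4/(2·12) = 0.1.
%OS = 100·exp(−πζ/√(1−ζ²)) = 100·exp(−π·0.1/√(1−0.1²)) ≈ 72.9%.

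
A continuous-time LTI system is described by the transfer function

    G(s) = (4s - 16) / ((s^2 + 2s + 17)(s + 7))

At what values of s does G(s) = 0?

Set the numerator to zero: 4s - 16 = 0, i.e. 4·(s - 4) = 0.
So s = 4.

s = 4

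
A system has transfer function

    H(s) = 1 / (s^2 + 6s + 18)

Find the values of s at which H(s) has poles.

s = -3 ± 3j

The poles are the roots of the denominator s^2 + 6s + 18 = 0.
Using the quadratic formula: s = (-6 ± √(-36))/2 = -3 ± 3j.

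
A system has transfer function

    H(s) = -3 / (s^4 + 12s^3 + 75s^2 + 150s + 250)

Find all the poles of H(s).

The poles are the roots of the denominator s^4 + 12s^3 + 75s^2 + 150s + 250 = 0.
No real roots exist; factor into two real quadratics: (s^2 + 2s + 5)(s^2 + 10s + 50) = 0.
Each quadratic gives a conjugate pair via the quadratic formula.

s = -1 + 2j, -1 - 2j, -5 + 5j, -5 - 5j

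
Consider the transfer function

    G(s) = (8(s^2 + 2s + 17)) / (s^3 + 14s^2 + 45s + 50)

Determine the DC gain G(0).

G(0) = 68/25 ≈ 2.720

Set s = 0: G(0) = (136) / (50) = 68/25.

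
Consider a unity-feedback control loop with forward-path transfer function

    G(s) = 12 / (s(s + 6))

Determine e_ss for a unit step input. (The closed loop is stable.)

e_ss = 0

G(s) has one pole at the origin.
This is a Type 1 system; for a step input the steady-state error is zero.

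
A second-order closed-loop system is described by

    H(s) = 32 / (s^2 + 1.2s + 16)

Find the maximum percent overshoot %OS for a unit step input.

Comparing s^2 + 1.2s + 16 to s^2 + 2ζωₙs + ωₙ²: ωₙ = 4 rad/s and ζ = 1.2/(2·4) = 0.15.
%OS = 100·exp(−πζ/√(1−ζ²)) = 100·exp(−π·0.15/√(1−0.15²)) ≈ 62.1%.

%OS ≈ 62.1%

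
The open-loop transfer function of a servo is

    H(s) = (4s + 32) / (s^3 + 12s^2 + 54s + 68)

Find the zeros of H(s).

s = -8

Set the numerator to zero: 4s + 32 = 0, i.e. 4·(s + 8) = 0.
So s = -8.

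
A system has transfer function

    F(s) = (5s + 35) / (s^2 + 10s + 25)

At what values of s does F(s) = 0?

s = -7

Set the numerator to zero: 5s + 35 = 0, i.e. 5·(s + 7) = 0.
So s = -7.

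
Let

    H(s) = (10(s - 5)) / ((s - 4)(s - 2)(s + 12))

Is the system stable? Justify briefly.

The poles can be read from the denominator factors: s = 4, 2, -12.
Since the pole(s) at s = 4, 2 lie in the right half-plane, the system is unstable.

unstable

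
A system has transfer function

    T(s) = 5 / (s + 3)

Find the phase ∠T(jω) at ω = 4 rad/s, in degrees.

At s = j4: numerator = 5, denominator = 3 + j4.
∠T = ∠num − ∠den = 0° − (53.130°) = -53.13°.

∠T(j4) ≈ -53.13°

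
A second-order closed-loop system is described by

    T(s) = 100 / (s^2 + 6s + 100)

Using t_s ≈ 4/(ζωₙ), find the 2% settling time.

t_s ≈ 1.333 s

Comparing s^2 + 6s + 100 to s^2 + 2ζωₙs + ωₙ²: ωₙ = 10 rad/s and ζ = 6/(2·10) = 0.3.
ζωₙ = 6/2 = 3, so t_s ≈ 4/(ζωₙ) = 4/3 ≈ 1.333 s.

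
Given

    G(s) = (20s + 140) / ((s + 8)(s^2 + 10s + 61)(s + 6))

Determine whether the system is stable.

The poles can be read from the denominator factors: s = -8, -5 + 6j, -5 - 6j, -6.
Since all poles lie strictly in the left half-plane, the system is stable.

stable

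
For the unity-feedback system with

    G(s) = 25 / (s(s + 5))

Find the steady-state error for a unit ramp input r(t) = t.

e_ss = 0.2000

G(s) has one pole at the origin.
This is a Type 1 system. Kv = lim_{s→0} s·G(s) = 25/5 = 5.
e_ss = 1/Kv = 1/(5) = 1/5 ≈ 0.2000.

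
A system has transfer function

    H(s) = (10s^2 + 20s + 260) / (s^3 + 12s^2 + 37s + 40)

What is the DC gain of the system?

Set s = 0: H(0) = (260) / (40) = 13/2.

H(0) = 13/2 ≈ 6.500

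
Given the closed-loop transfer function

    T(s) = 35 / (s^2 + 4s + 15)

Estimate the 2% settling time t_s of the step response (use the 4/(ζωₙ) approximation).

t_s ≈ 2 s

Comparing s^2 + 4s + 15 to s^2 + 2ζωₙs + ωₙ²: ωₙ = √15 ≈ 3.873 rad/s and ζ = 4/(2·√15) ≈ 0.5164.
ζωₙ = 4/2 = 2, so t_s ≈ 4/(ζωₙ) = 4/2 = 2 s.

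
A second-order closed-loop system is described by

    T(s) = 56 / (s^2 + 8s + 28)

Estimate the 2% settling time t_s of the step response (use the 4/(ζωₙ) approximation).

Comparing s^2 + 8s + 28 to s^2 + 2ζωₙs + ωₙ²: ωₙ = √28 ≈ 5.292 rad/s and ζ = 8/(2·√28) ≈ 0.7559.
ζωₙ = 8/2 = 4, so t_s ≈ 4/(ζωₙ) = 4/4 = 1 s.

t_s ≈ 1 s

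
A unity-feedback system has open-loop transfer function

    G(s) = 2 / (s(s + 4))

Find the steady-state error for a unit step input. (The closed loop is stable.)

G(s) has one pole at the origin.
This is a Type 1 system; for a step input the steady-state error is zero.

e_ss = 0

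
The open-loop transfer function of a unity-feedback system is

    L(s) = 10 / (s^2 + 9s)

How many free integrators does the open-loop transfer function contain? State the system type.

Type 1

Factor s from the denominator: s^2 + 9s = s·(s + 9).
There is 1 pole at the origin, so the system is Type 1.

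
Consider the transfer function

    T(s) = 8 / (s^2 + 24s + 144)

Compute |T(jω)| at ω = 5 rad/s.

Substitute s = j5: numerator = 8, denominator = 119 + j120.
|T(j5)| = |8| / |119 + j120| = 8 / 169 ≈ 0.04734.

|T(j5)| ≈ 0.04734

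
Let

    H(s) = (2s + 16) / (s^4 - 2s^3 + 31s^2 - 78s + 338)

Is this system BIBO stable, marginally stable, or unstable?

The denominator s^4 - 2s^3 + 31s^2 - 78s + 338 factors as (s^2 + 2s + 26)(s^2 - 4s + 13), giving poles at s = -1 ± 5j, 2 ± 3j.
Since the pole(s) at s = 2 ± 3j lie in the right half-plane, the system is unstable.

unstable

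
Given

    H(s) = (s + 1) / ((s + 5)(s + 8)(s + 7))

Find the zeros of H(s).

s = -1

Set the numerator to zero: s + 1 = 0.
So s = -1.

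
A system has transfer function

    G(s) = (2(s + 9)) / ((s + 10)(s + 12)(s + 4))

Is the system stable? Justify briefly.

The poles can be read from the denominator factors: s = -10, -12, -4.
Since all poles lie strictly in the left half-plane, the system is stable.

stable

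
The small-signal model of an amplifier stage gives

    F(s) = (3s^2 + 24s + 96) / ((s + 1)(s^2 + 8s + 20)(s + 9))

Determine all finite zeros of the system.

Set the numerator to zero: 3s^2 + 24s + 96 = 0, i.e. 3·(s^2 + 8s + 32) = 0.
Factoring: (s^2 + 8s + 32) = 0.

s = -4 ± 4j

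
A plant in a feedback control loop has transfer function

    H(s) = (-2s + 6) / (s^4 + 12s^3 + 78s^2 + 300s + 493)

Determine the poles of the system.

s = -4 + j, -4 - j, -2 + 5j, -2 - 5j

The poles are the roots of the denominator s^4 + 12s^3 + 78s^2 + 300s + 493 = 0.
No real roots exist; factor into two real quadratics: (s^2 + 8s + 17)(s^2 + 4s + 29) = 0.
Each quadratic gives a conjugate pair via the quadratic formula.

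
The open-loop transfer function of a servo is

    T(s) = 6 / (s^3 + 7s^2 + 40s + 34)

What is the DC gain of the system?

Set s = 0: T(0) = (6) / (34) = 3/17.

T(0) = 3/17 ≈ 0.1765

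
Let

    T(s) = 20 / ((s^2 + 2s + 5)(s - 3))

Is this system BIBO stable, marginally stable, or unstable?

unstable

The poles can be read from the denominator factors: s = -1 ± 2j, 3.
Since the pole(s) at s = 3 lie in the right half-plane, the system is unstable.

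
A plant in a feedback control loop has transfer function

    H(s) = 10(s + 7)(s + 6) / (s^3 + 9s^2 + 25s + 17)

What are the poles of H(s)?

s = -4 ± j, -1

The poles are the roots of the denominator s^3 + 9s^2 + 25s + 17 = 0.
Trying s = -1: the polynomial evaluates to 0, so (s + 1) is a factor.
Dividing out leaves s^2 + 8s + 17 = 0.
The quadratic formula then gives s = -4 ± 1j.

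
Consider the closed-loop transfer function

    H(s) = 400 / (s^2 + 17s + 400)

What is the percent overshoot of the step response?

Comparing s^2 + 17s + 400 to s^2 + 2ζωₙs + ωₙ²: ωₙ = 20 rad/s and ζ = 17/(2·20) = 0.425.
%OS = 100·exp(−πζ/√(1−ζ²)) = 100·exp(−π·0.425/√(1−0.425²)) ≈ 22.9%.

%OS ≈ 22.9%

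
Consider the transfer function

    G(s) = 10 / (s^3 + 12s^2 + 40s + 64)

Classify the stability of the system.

stable

The denominator s^3 + 12s^2 + 40s + 64 factors as (s + 8)(s^2 + 4s + 8), giving poles at s = -8, -2 ± 2j.
Since all poles lie strictly in the left half-plane, the system is stable.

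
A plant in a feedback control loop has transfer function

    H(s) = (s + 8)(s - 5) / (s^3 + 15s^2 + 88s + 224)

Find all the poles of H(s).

s = -4 ± 4j, -7

The poles are the roots of the denominator s^3 + 15s^2 + 88s + 224 = 0.
Trying s = -7: the polynomial evaluates to 0, so (s + 7) is a factor.
Dividing out leaves s^2 + 8s + 32 = 0.
The quadratic formula then gives s = -4 ± 4j.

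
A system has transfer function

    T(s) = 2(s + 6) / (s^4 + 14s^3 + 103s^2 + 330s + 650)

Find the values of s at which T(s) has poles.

The poles are the roots of the denominator s^4 + 14s^3 + 103s^2 + 330s + 650 = 0.
No real roots exist; factor into two real quadratics: (s^2 + 10s + 50)(s^2 + 4s + 13) = 0.
Each quadratic gives a conjugate pair via the quadratic formula.

s = -5 + 5j, -5 - 5j, -2 + 3j, -2 - 3j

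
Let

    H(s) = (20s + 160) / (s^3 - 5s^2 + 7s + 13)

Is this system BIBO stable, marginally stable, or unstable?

The denominator s^3 - 5s^2 + 7s + 13 factors as (s^2 - 6s + 13)(s + 1), giving poles at s = 3 + 2j, 3 - 2j, -1.
Since the pole(s) at s = 3 + 2j, 3 - 2j lie in the right half-plane, the system is unstable.

unstable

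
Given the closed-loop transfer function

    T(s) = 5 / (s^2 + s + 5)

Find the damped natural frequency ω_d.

ω_d ≈ 2.179 rad/s

Comparing s^2 + s + 5 to s^2 + 2ζωₙs + ωₙ²: ωₙ = √5 ≈ 2.236 rad/s and ζ = 1/(2·√5) ≈ 0.2236.
ζωₙ = 1/2 = 0.5, so ω_d = ωₙ√(1−ζ²) = √(ωₙ² − (ζωₙ)²) = √(5 − 0.5²) = √4.75 ≈ 2.179 rad/s.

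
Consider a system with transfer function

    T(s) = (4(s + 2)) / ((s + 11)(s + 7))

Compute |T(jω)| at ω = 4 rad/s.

|T(j4)| ≈ 0.1896

Substitute s = j4: numerator = 8 + j16, denominator = 61 + j72.
|T(j4)| = |8 + j16| / |61 + j72| = 17.889 / 94.366 ≈ 0.1896.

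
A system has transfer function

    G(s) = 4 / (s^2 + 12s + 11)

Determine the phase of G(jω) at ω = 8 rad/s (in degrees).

At s = j8: numerator = 4, denominator = -53 + j96.
∠G = ∠num − ∠den = 0° − (118.90°) = -118.9°.

∠G(j8) ≈ -118.9°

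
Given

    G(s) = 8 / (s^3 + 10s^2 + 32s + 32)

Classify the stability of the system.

stable

The denominator s^3 + 10s^2 + 32s + 32 factors as (s + 2)(s + 4)^2, giving poles at s = -2, -4, -4.
Since all poles lie strictly in the left half-plane, the system is stable.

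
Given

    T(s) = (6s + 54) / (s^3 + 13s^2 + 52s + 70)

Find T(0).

T(0) = 27/35 ≈ 0.7714

Set s = 0: T(0) = (54) / (70) = 27/35.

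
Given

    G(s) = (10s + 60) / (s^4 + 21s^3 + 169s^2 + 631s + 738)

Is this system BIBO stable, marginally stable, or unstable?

The denominator s^4 + 21s^3 + 169s^2 + 631s + 738 factors as (s^2 + 10s + 41)(s + 9)(s + 2), giving poles at s = -5 ± 4j, -9, -2.
Since all poles lie strictly in the left half-plane, the system is stable.

stable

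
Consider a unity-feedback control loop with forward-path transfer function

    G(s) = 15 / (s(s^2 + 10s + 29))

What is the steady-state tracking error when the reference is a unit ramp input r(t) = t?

e_ss = 1.933

G(s) has one pole at the origin.
This is a Type 1 system. Kv = lim_{s→0} s·G(s) = 15/29.
e_ss = 1/Kv = 1/(15/29) = 29/15 ≈ 1.933.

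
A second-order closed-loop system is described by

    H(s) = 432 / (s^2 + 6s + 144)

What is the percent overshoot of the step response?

%OS ≈ 44.4%

Comparing s^2 + 6s + 144 to s^2 + 2ζωₙs + ωₙ²: ωₙ = 12 rad/s and ζ = 6/(2·12) = 0.25.
%OS = 100·exp(−πζ/√(1−ζ²)) = 100·exp(−π·0.25/√(1−0.25²)) ≈ 44.4%.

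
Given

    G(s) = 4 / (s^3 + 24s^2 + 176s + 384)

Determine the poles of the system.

s = -8, -12, -4

The poles are the roots of the denominator s^3 + 24s^2 + 176s + 384 = 0.
Trying s = -8: the polynomial evaluates to 0, so (s + 8) is a factor.
Dividing out leaves s^2 + 16s + 48 = 0.
Factoring the quadratic: (s + 12)(s + 4) = 0.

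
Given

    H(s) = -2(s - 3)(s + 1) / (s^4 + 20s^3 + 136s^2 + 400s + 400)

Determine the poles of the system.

s = -10, -4 ± 2j, -2

The poles are the roots of the denominator s^4 + 20s^3 + 136s^2 + 400s + 400 = 0.
Trying s = -10: the polynomial evaluates to 0, so (s + 10) is a factor.
Dividing out leaves s^3 + 10s^2 + 36s + 40 = 0.
This factors further as (s^2 + 8s + 20)(s + 2) = 0.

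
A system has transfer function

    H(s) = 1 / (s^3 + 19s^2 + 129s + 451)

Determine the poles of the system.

s = -4 + 5j, -4 - 5j, -11

The poles are the roots of the denominator s^3 + 19s^2 + 129s + 451 = 0.
Trying s = -11: the polynomial evaluates to 0, so (s + 11) is a factor.
Dividing out leaves s^2 + 8s + 41 = 0.
The quadratic formula then gives s = -4 ± 5j.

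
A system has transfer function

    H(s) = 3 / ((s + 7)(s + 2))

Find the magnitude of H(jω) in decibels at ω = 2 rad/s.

|H(j2)|_dB ≈ -16.7 dB

Substitute s = j2: numerator = 3, denominator = 10 + j18.
|H(j2)| = |3| / |10 + j18| = 3 / 20.591 ≈ 0.1457.
In decibels: 20·log₁₀(0.1457) ≈ -16.7 dB.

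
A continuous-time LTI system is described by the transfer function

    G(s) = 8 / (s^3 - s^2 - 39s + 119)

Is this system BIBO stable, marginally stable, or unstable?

unstable

The denominator s^3 - s^2 - 39s + 119 factors as (s + 7)(s^2 - 8s + 17), giving poles at s = -7, 4 + j, 4 - j.
Since the pole(s) at s = 4 + j, 4 - j lie in the right half-plane, the system is unstable.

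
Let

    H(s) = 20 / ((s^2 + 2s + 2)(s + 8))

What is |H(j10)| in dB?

Substitute s = j10: numerator = 20, denominator = -984 - j820.
|H(j10)| = |20| / |-984 - j820| = 20 / 1280.9 ≈ 0.01561.
In decibels: 20·log₁₀(0.01561) ≈ -36.1 dB.

|H(j10)|_dB ≈ -36.1 dB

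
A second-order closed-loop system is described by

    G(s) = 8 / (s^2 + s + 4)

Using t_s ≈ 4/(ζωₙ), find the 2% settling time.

Comparing s^2 + s + 4 to s^2 + 2ζωₙs + ωₙ²: ωₙ = 2 rad/s and ζ = 1/(2·2) = 0.25.
ζωₙ = 1/2 = 0.5, so t_s ≈ 4/(ζωₙ) = 4/0.5 = 8 s.

t_s ≈ 8 s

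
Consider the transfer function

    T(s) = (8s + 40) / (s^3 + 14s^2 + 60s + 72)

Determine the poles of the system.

s = -2, -6, -6

The poles are the roots of the denominator s^3 + 14s^2 + 60s + 72 = 0.
Trying s = -2: the polynomial evaluates to 0, so (s + 2) is a factor.
Dividing out leaves s^2 + 12s + 36 = 0.
Factoring the quadratic: (s + 6)^2 = 0.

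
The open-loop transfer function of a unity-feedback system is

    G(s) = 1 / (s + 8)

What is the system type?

The denominator has no factor of s at the origin — no free integrator — so this is a Type 0 system.

Type 0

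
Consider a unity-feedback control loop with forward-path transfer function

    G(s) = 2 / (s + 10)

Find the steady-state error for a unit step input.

e_ss = 0.8333

G(s) has no poles at the origin.
This is a Type 0 system. Kp = lim_{s→0} G(s) = 2/10 = 1/5.
e_ss = 1/(1 + Kp) = 1/(1 + 1/5) = 5/6 ≈ 0.8333.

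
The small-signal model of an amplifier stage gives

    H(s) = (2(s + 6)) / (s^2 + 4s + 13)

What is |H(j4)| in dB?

|H(j4)|_dB ≈ -1.05 dB

Substitute s = j4: numerator = 12 + j8, denominator = -3 + j16.
|H(j4)| = |12 + j8| / |-3 + j16| = 14.422 / 16.279 ≈ 0.8859.
In decibels: 20·log₁₀(0.8859) ≈ -1.05 dB.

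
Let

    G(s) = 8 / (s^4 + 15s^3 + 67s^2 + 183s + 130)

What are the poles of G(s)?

s = -2 + 3j, -2 - 3j, -1, -10

The poles are the roots of the denominator s^4 + 15s^3 + 67s^2 + 183s + 130 = 0.
Trying s = -1: the polynomial evaluates to 0, so (s + 1) is a factor.
Dividing out leaves s^3 + 14s^2 + 53s + 130 = 0.
This factors further as (s^2 + 4s + 13)(s + 10) = 0.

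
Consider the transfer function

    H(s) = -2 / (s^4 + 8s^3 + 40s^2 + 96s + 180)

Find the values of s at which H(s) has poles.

s = -3 ± 3j, -1 ± 3j

The poles are the roots of the denominator s^4 + 8s^3 + 40s^2 + 96s + 180 = 0.
No real roots exist; factor into two real quadratics: (s^2 + 6s + 18)(s^2 + 2s + 10) = 0.
Each quadratic gives a conjugate pair via the quadratic formula.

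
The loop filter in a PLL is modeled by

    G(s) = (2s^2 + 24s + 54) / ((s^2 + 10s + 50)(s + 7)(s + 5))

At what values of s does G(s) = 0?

Set the numerator to zero: 2s^2 + 24s + 54 = 0, i.e. 2·(s^2 + 12s + 27) = 0.
Factoring: (s + 3)(s + 9) = 0.

s = -3, -9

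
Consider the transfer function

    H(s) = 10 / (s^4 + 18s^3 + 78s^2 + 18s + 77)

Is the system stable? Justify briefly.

The denominator s^4 + 18s^3 + 78s^2 + 18s + 77 factors as (s^2 + 1)(s + 11)(s + 7), giving poles at s = j, -j, -11, -7.
Since the simple pole(s) at s = ±j lie on the jω-axis with none in the right half-plane, the system is marginally stable.

marginally stable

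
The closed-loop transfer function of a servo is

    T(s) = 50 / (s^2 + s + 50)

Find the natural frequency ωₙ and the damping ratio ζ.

ωₙ ≈ 7.071 rad/s, ζ ≈ 0.07071

Compare the denominator to the standard form s^2 + 2ζωₙs + ωₙ².
ωₙ² = 50, so ωₙ = √50 ≈ 7.071 rad/s.
2ζωₙ = 1, so ζ = 1/(2·√50) ≈ 0.07071.
With ζ = 0.07071 the response is underdamped.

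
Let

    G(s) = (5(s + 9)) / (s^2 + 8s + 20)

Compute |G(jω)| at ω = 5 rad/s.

Substitute s = j5: numerator = 45 + j25, denominator = -5 + j40.
|G(j5)| = |45 + j25| / |-5 + j40| = 51.478 / 40.311 ≈ 1.277.

|G(j5)| ≈ 1.277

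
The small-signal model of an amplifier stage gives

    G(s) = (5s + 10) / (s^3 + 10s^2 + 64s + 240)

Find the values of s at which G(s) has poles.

s = -2 ± 6j, -6

The poles are the roots of the denominator s^3 + 10s^2 + 64s + 240 = 0.
Trying s = -6: the polynomial evaluates to 0, so (s + 6) is a factor.
Dividing out leaves s^2 + 4s + 40 = 0.
The quadratic formula then gives s = -2 ± 6j.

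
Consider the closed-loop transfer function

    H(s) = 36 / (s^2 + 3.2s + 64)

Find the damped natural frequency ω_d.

Comparing s^2 + 3.2s + 64 to s^2 + 2ζωₙs + ωₙ²: ωₙ = 8 rad/s and ζ = 3.2/(2·8) = 0.2.
ζωₙ = 3.2/2 = 1.6, so ω_d = ωₙ√(1−ζ²) = √(ωₙ² − (ζωₙ)²) = √(64 − 1.6²) = √61.44 ≈ 7.838 rad/s.

ω_d ≈ 7.838 rad/s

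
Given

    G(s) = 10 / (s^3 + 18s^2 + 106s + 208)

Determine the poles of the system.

s = -5 ± j, -8

The poles are the roots of the denominator s^3 + 18s^2 + 106s + 208 = 0.
Trying s = -8: the polynomial evaluates to 0, so (s + 8) is a factor.
Dividing out leaves s^2 + 10s + 26 = 0.
The quadratic formula then gives s = -5 ± 1j.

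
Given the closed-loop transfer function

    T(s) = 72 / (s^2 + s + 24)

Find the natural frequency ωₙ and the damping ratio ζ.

Compare the denominator to the standard form s^2 + 2ζωₙs + ωₙ².
ωₙ² = 24, so ωₙ = √24 ≈ 4.899 rad/s.
2ζωₙ = 1, so ζ = 1/(2·√24) ≈ 0.1021.

ωₙ ≈ 4.899 rad/s, ζ ≈ 0.1021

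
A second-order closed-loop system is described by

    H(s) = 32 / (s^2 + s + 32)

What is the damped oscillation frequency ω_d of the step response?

ω_d ≈ 5.635 rad/s

Comparing s^2 + s + 32 to s^2 + 2ζωₙs + ωₙ²: ωₙ = √32 ≈ 5.657 rad/s and ζ = 1/(2·√32) ≈ 0.08839.
ζωₙ = 1/2 = 0.5, so ω_d = ωₙ√(1−ζ²) = √(ωₙ² − (ζωₙ)²) = √(32 − 0.5²) = √31.75 ≈ 5.635 rad/s.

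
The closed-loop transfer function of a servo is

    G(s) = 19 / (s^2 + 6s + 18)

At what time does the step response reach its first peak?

Comparing s^2 + 6s + 18 to s^2 + 2ζωₙs + ωₙ²: ωₙ = √18 ≈ 4.243 rad/s and ζ = 6/(2·√18) ≈ 0.7071.
ζωₙ = 6/2 = 3, so ω_d = ωₙ√(1−ζ²) = √(ωₙ² − (ζωₙ)²) = √(18 − 3²) = √9 = 3 rad/s.
t_p = π/ω_d = π/3 ≈ 1.047 s.

t_p ≈ 1.047 s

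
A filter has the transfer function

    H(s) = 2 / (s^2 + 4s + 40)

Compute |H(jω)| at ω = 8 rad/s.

|H(j8)| = 0.05000

Substitute s = j8: numerator = 2, denominator = -24 + j32.
|H(j8)| = |2| / |-24 + j32| = 2 / 40 = 0.05000.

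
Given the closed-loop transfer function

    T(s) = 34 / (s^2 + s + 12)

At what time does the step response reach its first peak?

Comparing s^2 + s + 12 to s^2 + 2ζωₙs + ωₙ²: ωₙ = √12 ≈ 3.464 rad/s and ζ = 1/(2·√12) ≈ 0.1443.
ζωₙ = 1/2 = 0.5, so ω_d = ωₙ√(1−ζ²) = √(ωₙ² − (ζωₙ)²) = √(12 − 0.5²) = √11.75 ≈ 3.428 rad/s.
t_p = π/ω_d = π/3.428 ≈ 0.9165 s.

t_p ≈ 0.9165 s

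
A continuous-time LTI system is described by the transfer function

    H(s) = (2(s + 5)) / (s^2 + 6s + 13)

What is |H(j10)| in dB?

Substitute s = j10: numerator = 10 + j20, denominator = -87 + j60.
|H(j10)| = |10 + j20| / |-87 + j60| = 22.361 / 105.68 ≈ 0.2116.
In decibels: 20·log₁₀(0.2116) ≈ -13.5 dB.

|H(j10)|_dB ≈ -13.5 dB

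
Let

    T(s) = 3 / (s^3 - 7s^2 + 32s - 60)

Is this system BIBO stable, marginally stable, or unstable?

The denominator s^3 - 7s^2 + 32s - 60 factors as (s^2 - 4s + 20)(s - 3), giving poles at s = 2 ± 4j, 3.
Since the pole(s) at s = 2 + 4j, 2 - 4j, 3 lie in the right half-plane, the system is unstable.

unstable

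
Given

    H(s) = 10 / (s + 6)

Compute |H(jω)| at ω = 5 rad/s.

|H(j5)| ≈ 1.280

Substitute s = j5: numerator = 10, denominator = 6 + j5.
|H(j5)| = |10| / |6 + j5| = 10 / 7.8102 ≈ 1.280.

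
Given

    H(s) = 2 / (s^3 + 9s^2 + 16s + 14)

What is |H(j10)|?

|H(j10)| ≈ 0.001638

Substitute s = j10: numerator = 2, denominator = -886 - j840.
|H(j10)| = |2| / |-886 - j840| = 2 / 1220.9 ≈ 0.001638.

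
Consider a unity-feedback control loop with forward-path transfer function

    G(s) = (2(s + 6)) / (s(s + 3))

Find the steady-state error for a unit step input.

e_ss = 0

G(s) has one pole at the origin.
This is a Type 1 system; for a step input the steady-state error is zero.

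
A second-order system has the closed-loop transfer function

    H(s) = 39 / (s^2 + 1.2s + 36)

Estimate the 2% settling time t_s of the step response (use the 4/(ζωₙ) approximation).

t_s ≈ 6.667 s

Comparing s^2 + 1.2s + 36 to s^2 + 2ζωₙs + ωₙ²: ωₙ = 6 rad/s and ζ = 1.2/(2·6) = 0.1.
ζωₙ = 1.2/2 = 0.6, so t_s ≈ 4/(ζωₙ) = 4/0.6 ≈ 6.667 s.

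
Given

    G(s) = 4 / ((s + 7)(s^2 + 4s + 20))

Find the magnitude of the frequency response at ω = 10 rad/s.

|G(j10)| ≈ 0.003664

Substitute s = j10: numerator = 4, denominator = -960 - j520.
|G(j10)| = |4| / |-960 - j520| = 4 / 1091.8 ≈ 0.003664.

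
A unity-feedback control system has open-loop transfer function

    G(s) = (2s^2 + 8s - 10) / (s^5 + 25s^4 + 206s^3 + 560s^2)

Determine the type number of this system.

Type 2

Factor s from the denominator: s^5 + 25s^4 + 206s^3 + 560s^2 = s^2·(s^3 + 25s^2 + 206s + 560).
There are 2 poles at the origin, so the system is Type 2.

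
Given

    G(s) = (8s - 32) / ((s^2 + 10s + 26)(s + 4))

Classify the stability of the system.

The poles can be read from the denominator factors: s = -5 ± j, -4.
Since all poles lie strictly in the left half-plane, the system is stable.

stable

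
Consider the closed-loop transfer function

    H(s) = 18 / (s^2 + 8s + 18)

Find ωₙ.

ωₙ ≈ 4.243 rad/s

Compare the denominator to the standard form s^2 + 2ζωₙs + ωₙ².
ωₙ² = 18, so ωₙ = √18 ≈ 4.243 rad/s.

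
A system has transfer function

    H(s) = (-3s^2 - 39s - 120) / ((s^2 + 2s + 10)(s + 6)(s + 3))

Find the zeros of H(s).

Set the numerator to zero: -3s^2 - 39s - 120 = 0, i.e. -3·(s^2 + 13s + 40) = 0.
Factoring: (s + 5)(s + 8) = 0.

s = -5, -8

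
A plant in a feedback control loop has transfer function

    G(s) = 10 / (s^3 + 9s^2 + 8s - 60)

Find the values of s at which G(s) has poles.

The poles are the roots of the denominator s^3 + 9s^2 + 8s - 60 = 0.
Trying s = -6: the polynomial evaluates to 0, so (s + 6) is a factor.
Dividing out leaves s^2 + 3s - 10 = 0.
Factoring the quadratic: (s - 2)(s + 5) = 0.

s = -6, 2, -5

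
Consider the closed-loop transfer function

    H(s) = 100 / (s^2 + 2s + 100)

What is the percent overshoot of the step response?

Comparing s^2 + 2s + 100 to s^2 + 2ζωₙs + ωₙ²: ωₙ = 10 rad/s and ζ = 2/(2·10) = 0.1.
%OS = 100·exp(−πζ/√(1−ζ²)) = 100·exp(−π·0.1/√(1−0.1²)) ≈ 72.9%.

%OS ≈ 72.9%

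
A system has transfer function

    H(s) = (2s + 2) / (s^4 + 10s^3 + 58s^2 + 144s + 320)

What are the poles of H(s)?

The poles are the roots of the denominator s^4 + 10s^3 + 58s^2 + 144s + 320 = 0.
No real roots exist; factor into two real quadratics: (s^2 + 2s + 10)(s^2 + 8s + 32) = 0.
Each quadratic gives a conjugate pair via the quadratic formula.

s = -1 ± 3j, -4 ± 4j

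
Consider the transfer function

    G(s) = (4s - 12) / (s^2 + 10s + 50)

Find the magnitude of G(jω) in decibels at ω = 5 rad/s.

Substitute s = j5: numerator = -12 + j20, denominator = 25 + j50.
|G(j5)| = |-12 + j20| / |25 + j50| = 23.324 / 55.902 ≈ 0.4172.
In decibels: 20·log₁₀(0.4172) ≈ -7.59 dB.

|G(j5)|_dB ≈ -7.59 dB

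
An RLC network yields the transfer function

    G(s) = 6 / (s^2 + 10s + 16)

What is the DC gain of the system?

G(0) = 3/8 ≈ 0.3750

Set s = 0: G(0) = (6) / (16) = 3/8.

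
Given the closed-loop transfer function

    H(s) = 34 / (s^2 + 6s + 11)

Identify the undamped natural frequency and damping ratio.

ωₙ ≈ 3.317 rad/s, ζ ≈ 0.9045

Compare the denominator to the standard form s^2 + 2ζωₙs + ωₙ².
ωₙ² = 11, so ωₙ = √11 ≈ 3.317 rad/s.
2ζωₙ = 6, so ζ = 6/(2·√11) ≈ 0.9045.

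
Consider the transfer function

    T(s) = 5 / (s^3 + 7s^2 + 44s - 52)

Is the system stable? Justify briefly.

The denominator s^3 + 7s^2 + 44s - 52 factors as (s^2 + 8s + 52)(s - 1), giving poles at s = -4 ± 6j, 1.
Since the pole(s) at s = 1 lie in the right half-plane, the system is unstable.

unstable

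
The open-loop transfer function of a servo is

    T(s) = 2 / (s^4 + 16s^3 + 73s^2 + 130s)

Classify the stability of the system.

The denominator s^4 + 16s^3 + 73s^2 + 130s factors as s(s^2 + 6s + 13)(s + 10), giving poles at s = 0, -3 ± 2j, -10.
Since the simple pole(s) at s = 0 lie on the jω-axis with none in the right half-plane, the system is marginally stable.

marginally stable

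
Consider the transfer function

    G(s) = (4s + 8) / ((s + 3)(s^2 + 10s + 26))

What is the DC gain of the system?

Set s = 0: G(0) = (8) / (78) = 4/39.

G(0) = 4/39 ≈ 0.1026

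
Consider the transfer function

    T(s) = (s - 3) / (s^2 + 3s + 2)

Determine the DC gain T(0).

T(0) = -3/2 ≈ -1.500

Set s = 0: T(0) = (-3) / (2) = -3/2.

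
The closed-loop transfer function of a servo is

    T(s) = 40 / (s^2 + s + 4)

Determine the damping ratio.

ζ = 0.25

Compare the denominator to the standard form s^2 + 2ζωₙs + ωₙ².
ωₙ² = 4, so ωₙ = 2 rad/s.
2ζωₙ = 1, so ζ = 1/(2·2) = 0.25.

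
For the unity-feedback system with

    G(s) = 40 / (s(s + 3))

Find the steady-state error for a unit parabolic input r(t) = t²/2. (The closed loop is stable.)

G(s) has one pole at the origin.
This is a Type 1 system; Ka = lim_{s→0} s^2·G(s) = 0, so the steady-state error for a parabola input is infinite.

e_ss = ∞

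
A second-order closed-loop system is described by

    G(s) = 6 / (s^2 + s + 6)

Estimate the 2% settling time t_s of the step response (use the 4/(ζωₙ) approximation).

t_s ≈ 8 s

Comparing s^2 + s + 6 to s^2 + 2ζωₙs + ωₙ²: ωₙ = √6 ≈ 2.449 rad/s and ζ = 1/(2·√6) ≈ 0.2041.
ζωₙ = 1/2 = 0.5, so t_s ≈ 4/(ζωₙ) = 4/0.5 = 8 s.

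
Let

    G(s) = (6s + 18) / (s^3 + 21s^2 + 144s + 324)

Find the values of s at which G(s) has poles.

The poles are the roots of the denominator s^3 + 21s^2 + 144s + 324 = 0.
Trying s = -6: the polynomial evaluates to 0, so (s + 6) is a factor.
Dividing out leaves s^2 + 15s + 54 = 0.
Factoring the quadratic: (s + 6)(s + 9) = 0.

s = -6, -6, -9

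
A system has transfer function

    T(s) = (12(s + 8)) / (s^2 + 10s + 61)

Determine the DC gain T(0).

T(0) = 96/61 ≈ 1.574

Set s = 0: T(0) = (96) / (61) = 96/61.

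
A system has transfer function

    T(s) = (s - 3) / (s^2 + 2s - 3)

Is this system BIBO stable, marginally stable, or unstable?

unstable

The denominator s^2 + 2s - 3 factors as (s - 1)(s + 3), giving poles at s = 1, -3.
Since the pole(s) at s = 1 lie in the right half-plane, the system is unstable.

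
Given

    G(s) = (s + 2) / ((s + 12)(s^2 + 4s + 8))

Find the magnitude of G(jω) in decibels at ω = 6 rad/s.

|G(j6)|_dB ≈ -37.9 dB

Substitute s = j6: numerator = 2 + j6, denominator = -480 + j120.
|G(j6)| = |2 + j6| / |-480 + j120| = 6.3246 / 494.77 ≈ 0.01278.
In decibels: 20·log₁₀(0.01278) ≈ -37.9 dB.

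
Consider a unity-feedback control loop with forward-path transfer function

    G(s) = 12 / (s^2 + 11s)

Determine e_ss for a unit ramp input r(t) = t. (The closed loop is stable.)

G(s) has one pole at the origin.
This is a Type 1 system. Kv = lim_{s→0} s·G(s) = 12/11.
e_ss = 1/Kv = 1/(12/11) = 11/12 ≈ 0.9167.

e_ss = 0.9167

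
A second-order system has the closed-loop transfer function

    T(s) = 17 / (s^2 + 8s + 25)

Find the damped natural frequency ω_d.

Comparing s^2 + 8s + 25 to s^2 + 2ζωₙs + ωₙ²: ωₙ = 5 rad/s and ζ = 8/(2·5) = 0.8.
ζωₙ = 8/2 = 4, so ω_d = ωₙ√(1−ζ²) = √(ωₙ² − (ζωₙ)²) = √(25 − 4²) = √9 = 3 rad/s.

ω_d = 3 rad/s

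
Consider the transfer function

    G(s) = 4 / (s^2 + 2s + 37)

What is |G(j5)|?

|G(j5)| ≈ 0.2561

Substitute s = j5: numerator = 4, denominator = 12 + j10.
|G(j5)| = |4| / |12 + j10| = 4 / 15.620 ≈ 0.2561.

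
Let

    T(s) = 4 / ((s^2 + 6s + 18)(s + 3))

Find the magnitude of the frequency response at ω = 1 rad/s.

|T(j1)| ≈ 0.07016

Substitute s = j1: numerator = 4, denominator = 45 + j35.
|T(j1)| = |4| / |45 + j35| = 4 / 57.009 ≈ 0.07016.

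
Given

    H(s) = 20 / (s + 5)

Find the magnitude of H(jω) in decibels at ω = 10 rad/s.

Substitute s = j10: numerator = 20, denominator = 5 + j10.
|H(j10)| = |20| / |5 + j10| = 20 / 11.180 ≈ 1.789.
In decibels: 20·log₁₀(1.789) ≈ 5.05 dB.

|H(j10)|_dB ≈ 5.05 dB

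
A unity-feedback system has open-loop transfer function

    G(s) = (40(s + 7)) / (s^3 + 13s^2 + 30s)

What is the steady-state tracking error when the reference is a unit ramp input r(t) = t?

e_ss = 0.1071

G(s) has one pole at the origin.
This is a Type 1 system. Kv = lim_{s→0} s·G(s) = 280/30 = 28/3.
e_ss = 1/Kv = 1/(28/3) = 3/28 ≈ 0.1071.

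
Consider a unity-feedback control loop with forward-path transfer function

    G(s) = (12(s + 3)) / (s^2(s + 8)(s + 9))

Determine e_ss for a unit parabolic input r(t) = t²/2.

G(s) has 2 poles at the origin.
This is a Type 2 system. Ka = lim_{s→0} s^2·G(s) = 36/72 = 1/2.
e_ss = 1/Ka = 1/(1/2) = 2.

e_ss = 2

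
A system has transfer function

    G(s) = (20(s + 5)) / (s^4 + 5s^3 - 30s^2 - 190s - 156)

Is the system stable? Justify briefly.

unstable

The denominator s^4 + 5s^3 - 30s^2 - 190s - 156 factors as (s - 6)(s + 1)(s^2 + 10s + 26), giving poles at s = 6, -1, -5 ± j.
Since the pole(s) at s = 6 lie in the right half-plane, the system is unstable.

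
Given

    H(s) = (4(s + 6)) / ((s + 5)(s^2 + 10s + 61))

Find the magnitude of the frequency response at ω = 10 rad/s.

|H(j10)| ≈ 0.03887

Substitute s = j10: numerator = 24 + j40, denominator = -1195 + j110.
|H(j10)| = |24 + j40| / |-1195 + j110| = 46.648 / 1200.1 ≈ 0.03887.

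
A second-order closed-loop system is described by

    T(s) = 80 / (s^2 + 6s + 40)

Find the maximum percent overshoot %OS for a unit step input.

%OS ≈ 18.4%

Comparing s^2 + 6s + 40 to s^2 + 2ζωₙs + ωₙ²: ωₙ = √40 ≈ 6.325 rad/s and ζ = 6/(2·√40) ≈ 0.4743.
%OS = 100·exp(−πζ/√(1−ζ²)) = 100·exp(−π·0.4743/√(1−0.4743²)) ≈ 18.4%.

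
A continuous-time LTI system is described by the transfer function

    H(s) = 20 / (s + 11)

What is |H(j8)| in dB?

|H(j8)|_dB ≈ 3.35 dB

Substitute s = j8: numerator = 20, denominator = 11 + j8.
|H(j8)| = |20| / |11 + j8| = 20 / 13.601 ≈ 1.470.
In decibels: 20·log₁₀(1.470) ≈ 3.35 dB.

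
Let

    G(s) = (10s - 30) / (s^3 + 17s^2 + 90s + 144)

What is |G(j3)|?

|G(j3)| ≈ 0.1745

Substitute s = j3: numerator = -30 + j30, denominator = -9 + j243.
|G(j3)| = |-30 + j30| / |-9 + j243| = 42.426 / 243.17 ≈ 0.1745.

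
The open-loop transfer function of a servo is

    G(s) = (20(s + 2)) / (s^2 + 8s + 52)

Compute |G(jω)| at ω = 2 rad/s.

|G(j2)| ≈ 1.118

Substitute s = j2: numerator = 40 + j40, denominator = 48 + j16.
|G(j2)| = |40 + j40| / |48 + j16| = 56.569 / 50.596 ≈ 1.118.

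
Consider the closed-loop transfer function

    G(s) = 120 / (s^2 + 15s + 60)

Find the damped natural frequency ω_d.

Comparing s^2 + 15s + 60 to s^2 + 2ζωₙs + ωₙ²: ωₙ = √60 ≈ 7.746 rad/s and ζ = 15/(2·√60) ≈ 0.9682.
ζωₙ = 15/2 = 7.5, so ω_d = ωₙ√(1−ζ²) = √(ωₙ² − (ζωₙ)²) = √(60 − 7.5²) = √3.75 ≈ 1.936 rad/s.

ω_d ≈ 1.936 rad/s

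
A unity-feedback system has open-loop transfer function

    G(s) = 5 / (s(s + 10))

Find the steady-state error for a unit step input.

e_ss = 0

G(s) has one pole at the origin.
This is a Type 1 system; for a step input the steady-state error is zero.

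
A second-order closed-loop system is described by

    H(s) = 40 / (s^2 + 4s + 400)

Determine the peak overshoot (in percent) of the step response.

%OS ≈ 72.9%

Comparing s^2 + 4s + 400 to s^2 + 2ζωₙs + ωₙ²: ωₙ = 20 rad/s and ζ = 4/(2·20) = 0.1.
%OS = 100·exp(−πζ/√(1−ζ²)) = 100·exp(−π·0.1/√(1−0.1²)) ≈ 72.9%.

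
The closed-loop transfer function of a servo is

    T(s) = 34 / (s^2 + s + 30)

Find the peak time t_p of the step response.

Comparing s^2 + s + 30 to s^2 + 2ζωₙs + ωₙ²: ωₙ = √30 ≈ 5.477 rad/s and ζ = 1/(2·√30) ≈ 0.09129.
ζωₙ = 1/2 = 0.5, so ω_d = ωₙ√(1−ζ²) = √(ωₙ² − (ζωₙ)²) = √(30 − 0.5²) = √29.75 ≈ 5.454 rad/s.
t_p = π/ω_d = π/5.454 ≈ 0.5760 s.

t_p ≈ 0.5760 s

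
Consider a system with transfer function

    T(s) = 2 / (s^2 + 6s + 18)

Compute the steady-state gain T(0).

Set s = 0: T(0) = (2) / (18) = 1/9.

T(0) = 1/9 ≈ 0.1111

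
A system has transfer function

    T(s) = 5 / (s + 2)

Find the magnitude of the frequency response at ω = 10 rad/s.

|T(j10)| ≈ 0.4903

Substitute s = j10: numerator = 5, denominator = 2 + j10.
|T(j10)| = |5| / |2 + j10| = 5 / 10.198 ≈ 0.4903.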